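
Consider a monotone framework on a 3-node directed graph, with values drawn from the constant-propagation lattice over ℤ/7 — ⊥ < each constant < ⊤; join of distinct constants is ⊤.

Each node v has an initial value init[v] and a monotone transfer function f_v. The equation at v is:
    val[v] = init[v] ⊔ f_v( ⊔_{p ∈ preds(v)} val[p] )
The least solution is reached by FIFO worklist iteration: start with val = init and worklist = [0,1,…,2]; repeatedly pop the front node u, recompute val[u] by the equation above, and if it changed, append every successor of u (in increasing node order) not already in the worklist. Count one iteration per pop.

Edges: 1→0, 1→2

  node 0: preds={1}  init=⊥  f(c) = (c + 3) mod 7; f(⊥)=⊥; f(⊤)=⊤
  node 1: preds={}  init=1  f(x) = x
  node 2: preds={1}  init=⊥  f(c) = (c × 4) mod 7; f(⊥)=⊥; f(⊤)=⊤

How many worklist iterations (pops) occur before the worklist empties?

Iteration log — 3 steps:
  step 1. node 0  ⊔preds=1  new=4  old=⊥  +wl: 
  step 2. node 1  ⊔preds=⊥  new=1  stable
  step 3. node 2  ⊔preds=1  new=4  old=⊥  +wl: 

Least fixpoint reached:
  node 0: 4
  node 1: 1
  node 2: 4

3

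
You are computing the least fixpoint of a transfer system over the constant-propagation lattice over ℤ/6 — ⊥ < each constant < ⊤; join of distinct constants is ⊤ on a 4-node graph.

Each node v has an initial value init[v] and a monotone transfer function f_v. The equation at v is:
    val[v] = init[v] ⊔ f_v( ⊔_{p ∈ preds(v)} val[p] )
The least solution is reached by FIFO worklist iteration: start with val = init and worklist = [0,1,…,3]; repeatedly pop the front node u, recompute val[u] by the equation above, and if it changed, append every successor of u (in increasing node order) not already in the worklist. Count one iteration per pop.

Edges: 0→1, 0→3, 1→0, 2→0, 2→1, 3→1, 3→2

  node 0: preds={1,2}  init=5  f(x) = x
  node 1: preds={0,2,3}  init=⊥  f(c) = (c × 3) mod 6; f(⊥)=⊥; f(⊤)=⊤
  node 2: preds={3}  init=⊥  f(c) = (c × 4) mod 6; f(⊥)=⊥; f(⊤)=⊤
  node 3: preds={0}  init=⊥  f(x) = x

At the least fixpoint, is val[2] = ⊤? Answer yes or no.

Trace (13 dequeues):
  [1] u=0 | in ⊥ | out 5 | ==
  [2] u=1 | in 5 | out 3 | prev ⊥ | push {0}
  [3] u=2 | in ⊥ | out ⊥ | ==
  [4] u=3 | in 5 | out 5 | prev ⊥ | push {1,2}
  [5] u=0 | in 3 | out ⊤ | prev 5 | push {3}
  [6] u=1 | in ⊤ | out ⊤ | prev 3 | push {0}
  [7] u=2 | in 5 | out 2 | prev ⊥ | push {1}
  [8] u=3 | in ⊤ | out ⊤ | prev 5 | push {2}
  [9] u=0 | in ⊤ | out ⊤ | ==
  [10] u=1 | in ⊤ | out ⊤ | ==
  [11] u=2 | in ⊤ | out ⊤ | prev 2 | push {0,1}
  [12] u=0 | in ⊤ | out ⊤ | ==
  [13] u=1 | in ⊤ | out ⊤ | ==

Converged values:
  [0] ⊤
  [1] ⊤
  [2] ⊤
  [3] ⊤

yes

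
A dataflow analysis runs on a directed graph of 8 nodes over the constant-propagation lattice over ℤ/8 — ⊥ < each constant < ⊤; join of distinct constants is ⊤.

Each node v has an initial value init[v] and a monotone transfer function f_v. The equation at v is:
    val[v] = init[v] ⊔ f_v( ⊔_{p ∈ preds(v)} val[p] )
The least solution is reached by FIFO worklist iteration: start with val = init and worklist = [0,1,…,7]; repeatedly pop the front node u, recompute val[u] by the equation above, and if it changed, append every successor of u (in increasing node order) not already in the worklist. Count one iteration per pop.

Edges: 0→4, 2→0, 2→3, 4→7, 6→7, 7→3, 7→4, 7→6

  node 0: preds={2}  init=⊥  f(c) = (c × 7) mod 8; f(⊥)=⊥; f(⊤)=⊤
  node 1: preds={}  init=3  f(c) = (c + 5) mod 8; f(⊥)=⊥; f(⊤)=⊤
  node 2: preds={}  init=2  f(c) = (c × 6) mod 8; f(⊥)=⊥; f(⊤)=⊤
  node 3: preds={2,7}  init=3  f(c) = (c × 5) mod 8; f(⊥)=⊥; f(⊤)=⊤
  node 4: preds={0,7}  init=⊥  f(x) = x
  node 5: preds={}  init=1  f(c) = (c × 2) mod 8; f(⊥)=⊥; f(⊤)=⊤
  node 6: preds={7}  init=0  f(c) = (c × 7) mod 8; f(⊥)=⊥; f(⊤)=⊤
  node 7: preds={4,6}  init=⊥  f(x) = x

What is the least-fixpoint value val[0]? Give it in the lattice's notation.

Iteration log — 12 steps:
  step 1. node 0  ⊔preds=2  new=6  old=⊥  +wl: 
  step 2. node 1  ⊔preds=⊥  new=3  stable
  step 3. node 2  ⊔preds=⊥  new=2  stable
  step 4. node 3  ⊔preds=2  new=⊤  old=3  +wl: 
  step 5. node 4  ⊔preds=6  new=6  old=⊥  +wl: 
  step 6. node 5  ⊔preds=⊥  new=1  stable
  step 7. node 6  ⊔preds=⊥  new=0  stable
  step 8. node 7  ⊔preds=⊤  new=⊤  old=⊥  +wl: 3,4,6
  step 9. node 3  ⊔preds=⊤  new=⊤  stable
  step 10. node 4  ⊔preds=⊤  new=⊤  old=6  +wl: 7
  step 11. node 6  ⊔preds=⊤  new=⊤  old=0  +wl: 
  step 12. node 7  ⊔preds=⊤  new=⊤  stable

Least fixpoint reached:
  node 0: 6
  node 1: 3
  node 2: 2
  node 3: ⊤
  node 4: ⊤
  node 5: 1
  node 6: ⊤
  node 7: ⊤

6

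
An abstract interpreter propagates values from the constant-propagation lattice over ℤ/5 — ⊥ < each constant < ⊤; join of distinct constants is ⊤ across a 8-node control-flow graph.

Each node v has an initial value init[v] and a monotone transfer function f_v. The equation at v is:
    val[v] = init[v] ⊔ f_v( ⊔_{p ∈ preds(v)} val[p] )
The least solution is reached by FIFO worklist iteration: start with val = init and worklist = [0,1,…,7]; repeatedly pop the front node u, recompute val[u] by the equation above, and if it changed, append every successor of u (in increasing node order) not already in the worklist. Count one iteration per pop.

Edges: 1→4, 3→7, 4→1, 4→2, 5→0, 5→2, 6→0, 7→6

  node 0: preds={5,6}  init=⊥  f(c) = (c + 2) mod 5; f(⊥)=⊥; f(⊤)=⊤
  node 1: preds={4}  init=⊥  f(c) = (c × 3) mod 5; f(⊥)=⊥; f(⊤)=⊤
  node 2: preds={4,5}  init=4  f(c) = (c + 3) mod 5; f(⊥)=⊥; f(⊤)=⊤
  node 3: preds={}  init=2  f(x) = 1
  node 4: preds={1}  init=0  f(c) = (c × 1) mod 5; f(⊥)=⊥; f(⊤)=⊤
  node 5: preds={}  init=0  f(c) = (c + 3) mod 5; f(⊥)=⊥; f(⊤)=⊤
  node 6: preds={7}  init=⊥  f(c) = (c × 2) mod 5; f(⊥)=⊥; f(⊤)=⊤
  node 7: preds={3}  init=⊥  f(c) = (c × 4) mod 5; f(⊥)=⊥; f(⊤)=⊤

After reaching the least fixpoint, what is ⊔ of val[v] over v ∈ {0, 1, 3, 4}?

Trace (10 dequeues):
  [1] u=0 | in 0 | out 2 | prev ⊥ | push {}
  [2] u=1 | in 0 | out 0 | prev ⊥ | push {}
  [3] u=2 | in 0 | out ⊤ | prev 4 | push {}
  [4] u=3 | in ⊥ | out ⊤ | prev 2 | push {}
  [5] u=4 | in 0 | out 0 | ==
  [6] u=5 | in ⊥ | out 0 | ==
  [7] u=6 | in ⊥ | out ⊥ | ==
  [8] u=7 | in ⊤ | out ⊤ | prev ⊥ | push {6}
  [9] u=6 | in ⊤ | out ⊤ | prev ⊥ | push {0}
  [10] u=0 | in ⊤ | out ⊤ | prev 2 | push {}

Converged values:
  [0] ⊤
  [1] 0
  [2] ⊤
  [3] ⊤
  [4] 0
  [5] 0
  [6] ⊤
  [7] ⊤

⊤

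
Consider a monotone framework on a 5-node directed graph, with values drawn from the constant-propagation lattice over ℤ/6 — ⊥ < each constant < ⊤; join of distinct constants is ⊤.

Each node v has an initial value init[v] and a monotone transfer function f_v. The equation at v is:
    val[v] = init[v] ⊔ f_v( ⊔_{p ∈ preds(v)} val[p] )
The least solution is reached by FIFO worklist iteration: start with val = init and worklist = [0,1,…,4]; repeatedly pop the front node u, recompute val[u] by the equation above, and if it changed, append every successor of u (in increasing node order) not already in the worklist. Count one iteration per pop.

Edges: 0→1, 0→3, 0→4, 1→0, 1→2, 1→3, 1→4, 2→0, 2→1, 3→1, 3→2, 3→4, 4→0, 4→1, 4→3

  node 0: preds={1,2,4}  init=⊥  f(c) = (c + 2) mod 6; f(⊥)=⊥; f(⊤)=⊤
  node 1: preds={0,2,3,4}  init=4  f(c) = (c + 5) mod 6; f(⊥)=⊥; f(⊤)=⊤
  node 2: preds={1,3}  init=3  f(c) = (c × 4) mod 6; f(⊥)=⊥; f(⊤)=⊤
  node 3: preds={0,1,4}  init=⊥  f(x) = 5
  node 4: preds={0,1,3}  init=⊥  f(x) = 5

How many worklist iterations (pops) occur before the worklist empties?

Iteration log — 9 steps:
  step 1. node 0  ⊔preds=⊤  new=⊤  old=⊥  +wl: 
  step 2. node 1  ⊔preds=⊤  new=⊤  old=4  +wl: 0
  step 3. node 2  ⊔preds=⊤  new=⊤  old=3  +wl: 1
  step 4. node 3  ⊔preds=⊤  new=5  old=⊥  +wl: 2
  step 5. node 4  ⊔preds=⊤  new=5  old=⊥  +wl: 3
  step 6. node 0  ⊔preds=⊤  new=⊤  stable
  step 7. node 1  ⊔preds=⊤  new=⊤  stable
  step 8. node 2  ⊔preds=⊤  new=⊤  stable
  step 9. node 3  ⊔preds=⊤  new=5  stable

Least fixpoint reached:
  node 0: ⊤
  node 1: ⊤
  node 2: ⊤
  node 3: 5
  node 4: 5

9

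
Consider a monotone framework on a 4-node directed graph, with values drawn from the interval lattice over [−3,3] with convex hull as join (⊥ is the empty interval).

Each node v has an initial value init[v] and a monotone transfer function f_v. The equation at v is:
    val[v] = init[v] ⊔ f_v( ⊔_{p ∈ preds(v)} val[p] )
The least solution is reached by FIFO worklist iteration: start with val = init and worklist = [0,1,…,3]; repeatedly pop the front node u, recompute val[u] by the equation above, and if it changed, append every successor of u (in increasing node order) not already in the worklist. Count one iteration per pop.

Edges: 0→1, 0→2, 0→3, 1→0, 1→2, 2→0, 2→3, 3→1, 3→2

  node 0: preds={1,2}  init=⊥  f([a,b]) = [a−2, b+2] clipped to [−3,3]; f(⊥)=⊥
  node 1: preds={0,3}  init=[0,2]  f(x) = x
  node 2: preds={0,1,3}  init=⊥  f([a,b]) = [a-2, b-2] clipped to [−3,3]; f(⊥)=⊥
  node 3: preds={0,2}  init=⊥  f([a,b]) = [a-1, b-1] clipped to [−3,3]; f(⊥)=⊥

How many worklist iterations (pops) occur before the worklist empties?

Iteration log — 9 steps:
  step 1. node 0  ⊔preds=[0,2]  new=[-2,3]  old=⊥  +wl: 
  step 2. node 1  ⊔preds=[-2,3]  new=[-2,3]  old=[0,2]  +wl: 0
  step 3. node 2  ⊔preds=[-2,3]  new=[-3,1]  old=⊥  +wl: 
  step 4. node 3  ⊔preds=[-3,3]  new=[-3,2]  old=⊥  +wl: 1,2
  step 5. node 0  ⊔preds=[-3,3]  new=[-3,3]  old=[-2,3]  +wl: 3
  step 6. node 1  ⊔preds=[-3,3]  new=[-3,3]  old=[-2,3]  +wl: 0
  step 7. node 2  ⊔preds=[-3,3]  new=[-3,1]  stable
  step 8. node 3  ⊔preds=[-3,3]  new=[-3,2]  stable
  step 9. node 0  ⊔preds=[-3,3]  new=[-3,3]  stable

Least fixpoint reached:
  node 0: [-3,3]
  node 1: [-3,3]
  node 2: [-3,1]
  node 3: [-3,2]

9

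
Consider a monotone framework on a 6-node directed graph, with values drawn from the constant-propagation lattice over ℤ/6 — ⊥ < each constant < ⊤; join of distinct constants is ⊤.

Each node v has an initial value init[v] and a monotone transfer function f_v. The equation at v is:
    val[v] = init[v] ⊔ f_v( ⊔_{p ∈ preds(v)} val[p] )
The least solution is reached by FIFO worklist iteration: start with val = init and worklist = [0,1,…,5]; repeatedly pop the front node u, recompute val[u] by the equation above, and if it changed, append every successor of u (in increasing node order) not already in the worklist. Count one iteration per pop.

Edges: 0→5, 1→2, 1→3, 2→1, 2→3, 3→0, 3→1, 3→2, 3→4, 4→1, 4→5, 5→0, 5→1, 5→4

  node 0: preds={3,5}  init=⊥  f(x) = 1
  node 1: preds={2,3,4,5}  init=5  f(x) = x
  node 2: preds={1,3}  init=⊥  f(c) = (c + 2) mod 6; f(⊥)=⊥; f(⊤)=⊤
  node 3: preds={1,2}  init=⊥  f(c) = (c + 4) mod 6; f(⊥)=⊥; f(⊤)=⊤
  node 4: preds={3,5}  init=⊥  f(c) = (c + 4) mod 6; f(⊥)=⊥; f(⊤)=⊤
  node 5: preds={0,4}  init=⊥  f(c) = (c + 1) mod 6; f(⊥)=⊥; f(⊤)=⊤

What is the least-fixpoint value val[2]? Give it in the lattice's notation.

Worklist (12 pops):
  #1 pop 0: in=⊥ → 1 (was ⊥); enqueue []
  #2 pop 1: in=⊥ → 5 (no change)
  #3 pop 2: in=5 → 1 (was ⊥); enqueue [1]
  #4 pop 3: in=⊤ → ⊤ (was ⊥); enqueue [0,2]
  #5 pop 4: in=⊤ → ⊤ (was ⊥); enqueue []
  #6 pop 5: in=⊤ → ⊤ (was ⊥); enqueue [4]
  #7 pop 1: in=⊤ → ⊤ (was 5); enqueue [3]
  #8 pop 0: in=⊤ → 1 (no change)
  #9 pop 2: in=⊤ → ⊤ (was 1); enqueue [1]
  #10 pop 4: in=⊤ → ⊤ (no change)
  #11 pop 3: in=⊤ → ⊤ (no change)
  #12 pop 1: in=⊤ → ⊤ (no change)

Fixpoint:
  val[0] = 1
  val[1] = ⊤
  val[2] = ⊤
  val[3] = ⊤
  val[4] = ⊤
  val[5] = ⊤

⊤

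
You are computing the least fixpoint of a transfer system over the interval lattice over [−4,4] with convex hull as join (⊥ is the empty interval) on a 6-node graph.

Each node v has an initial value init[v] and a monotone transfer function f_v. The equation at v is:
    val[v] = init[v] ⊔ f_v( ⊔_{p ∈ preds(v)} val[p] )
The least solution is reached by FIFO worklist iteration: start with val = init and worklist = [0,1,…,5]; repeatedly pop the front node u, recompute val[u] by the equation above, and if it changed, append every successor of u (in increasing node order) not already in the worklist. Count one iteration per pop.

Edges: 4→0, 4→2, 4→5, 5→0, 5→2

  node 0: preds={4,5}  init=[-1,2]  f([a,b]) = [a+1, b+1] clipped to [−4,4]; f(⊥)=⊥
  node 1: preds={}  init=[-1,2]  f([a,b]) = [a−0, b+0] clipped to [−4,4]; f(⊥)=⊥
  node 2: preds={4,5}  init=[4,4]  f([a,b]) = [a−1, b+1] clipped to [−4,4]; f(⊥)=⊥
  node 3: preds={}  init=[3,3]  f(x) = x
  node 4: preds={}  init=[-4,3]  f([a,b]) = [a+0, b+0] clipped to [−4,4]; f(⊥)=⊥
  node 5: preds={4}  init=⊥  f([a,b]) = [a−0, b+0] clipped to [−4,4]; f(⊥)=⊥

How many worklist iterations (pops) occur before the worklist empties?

8

Iteration log — 8 steps:
  step 1. node 0  ⊔preds=[-4,3]  new=[-3,4]  old=[-1,2]  +wl: 
  step 2. node 1  ⊔preds=⊥  new=[-1,2]  stable
  step 3. node 2  ⊔preds=[-4,3]  new=[-4,4]  old=[4,4]  +wl: 
  step 4. node 3  ⊔preds=⊥  new=[3,3]  stable
  step 5. node 4  ⊔preds=⊥  new=[-4,3]  stable
  step 6. node 5  ⊔preds=[-4,3]  new=[-4,3]  old=⊥  +wl: 0,2
  step 7. node 0  ⊔preds=[-4,3]  new=[-3,4]  stable
  step 8. node 2  ⊔preds=[-4,3]  new=[-4,4]  stable

Least fixpoint reached:
  node 0: [-3,4]
  node 1: [-1,2]
  node 2: [-4,4]
  node 3: [3,3]
  node 4: [-4,3]
  node 5: [-4,3]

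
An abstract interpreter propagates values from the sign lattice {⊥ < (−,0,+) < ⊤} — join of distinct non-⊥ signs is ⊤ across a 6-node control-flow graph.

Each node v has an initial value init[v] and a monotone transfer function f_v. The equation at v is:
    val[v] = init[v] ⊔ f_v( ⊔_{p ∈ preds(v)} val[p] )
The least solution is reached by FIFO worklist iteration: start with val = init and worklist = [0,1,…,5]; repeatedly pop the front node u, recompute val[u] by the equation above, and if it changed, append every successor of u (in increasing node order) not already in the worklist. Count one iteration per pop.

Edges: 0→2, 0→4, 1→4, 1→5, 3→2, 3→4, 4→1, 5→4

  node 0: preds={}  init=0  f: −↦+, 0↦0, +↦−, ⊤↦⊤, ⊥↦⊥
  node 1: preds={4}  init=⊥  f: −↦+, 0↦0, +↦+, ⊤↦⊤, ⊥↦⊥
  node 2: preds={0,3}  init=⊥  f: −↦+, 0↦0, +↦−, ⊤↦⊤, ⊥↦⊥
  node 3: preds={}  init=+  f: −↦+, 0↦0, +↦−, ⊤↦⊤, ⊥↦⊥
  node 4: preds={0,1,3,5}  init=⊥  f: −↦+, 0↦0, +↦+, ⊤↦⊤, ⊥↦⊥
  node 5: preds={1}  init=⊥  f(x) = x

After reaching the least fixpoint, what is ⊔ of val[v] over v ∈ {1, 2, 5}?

⊤

Trace (10 dequeues):
  [1] u=0 | in ⊥ | out 0 | ==
  [2] u=1 | in ⊥ | out ⊥ | ==
  [3] u=2 | in ⊤ | out ⊤ | prev ⊥ | push {}
  [4] u=3 | in ⊥ | out + | ==
  [5] u=4 | in ⊤ | out ⊤ | prev ⊥ | push {1}
  [6] u=5 | in ⊥ | out ⊥ | ==
  [7] u=1 | in ⊤ | out ⊤ | prev ⊥ | push {4,5}
  [8] u=4 | in ⊤ | out ⊤ | ==
  [9] u=5 | in ⊤ | out ⊤ | prev ⊥ | push {4}
  [10] u=4 | in ⊤ | out ⊤ | ==

Converged values:
  [0] 0
  [1] ⊤
  [2] ⊤
  [3] +
  [4] ⊤
  [5] ⊤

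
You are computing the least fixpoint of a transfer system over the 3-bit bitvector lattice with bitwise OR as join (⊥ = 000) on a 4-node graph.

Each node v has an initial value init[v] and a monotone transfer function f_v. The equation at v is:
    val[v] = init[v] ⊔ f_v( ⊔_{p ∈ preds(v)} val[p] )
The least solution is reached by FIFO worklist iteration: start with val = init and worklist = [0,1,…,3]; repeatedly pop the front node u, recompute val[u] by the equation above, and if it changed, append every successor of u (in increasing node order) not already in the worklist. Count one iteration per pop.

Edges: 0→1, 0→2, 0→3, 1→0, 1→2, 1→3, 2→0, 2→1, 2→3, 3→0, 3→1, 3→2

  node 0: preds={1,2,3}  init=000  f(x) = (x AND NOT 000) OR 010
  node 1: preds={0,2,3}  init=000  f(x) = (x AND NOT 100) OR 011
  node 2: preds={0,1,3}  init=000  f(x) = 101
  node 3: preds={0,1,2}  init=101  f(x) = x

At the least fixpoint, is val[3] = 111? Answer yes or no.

yes

Trace (7 dequeues):
  [1] u=0 | in 101 | out 111 | prev 000 | push {}
  [2] u=1 | in 111 | out 011 | prev 000 | push {0}
  [3] u=2 | in 111 | out 101 | prev 000 | push {1}
  [4] u=3 | in 111 | out 111 | prev 101 | push {2}
  [5] u=0 | in 111 | out 111 | ==
  [6] u=1 | in 111 | out 011 | ==
  [7] u=2 | in 111 | out 101 | ==

Converged values:
  [0] 111
  [1] 011
  [2] 101
  [3] 111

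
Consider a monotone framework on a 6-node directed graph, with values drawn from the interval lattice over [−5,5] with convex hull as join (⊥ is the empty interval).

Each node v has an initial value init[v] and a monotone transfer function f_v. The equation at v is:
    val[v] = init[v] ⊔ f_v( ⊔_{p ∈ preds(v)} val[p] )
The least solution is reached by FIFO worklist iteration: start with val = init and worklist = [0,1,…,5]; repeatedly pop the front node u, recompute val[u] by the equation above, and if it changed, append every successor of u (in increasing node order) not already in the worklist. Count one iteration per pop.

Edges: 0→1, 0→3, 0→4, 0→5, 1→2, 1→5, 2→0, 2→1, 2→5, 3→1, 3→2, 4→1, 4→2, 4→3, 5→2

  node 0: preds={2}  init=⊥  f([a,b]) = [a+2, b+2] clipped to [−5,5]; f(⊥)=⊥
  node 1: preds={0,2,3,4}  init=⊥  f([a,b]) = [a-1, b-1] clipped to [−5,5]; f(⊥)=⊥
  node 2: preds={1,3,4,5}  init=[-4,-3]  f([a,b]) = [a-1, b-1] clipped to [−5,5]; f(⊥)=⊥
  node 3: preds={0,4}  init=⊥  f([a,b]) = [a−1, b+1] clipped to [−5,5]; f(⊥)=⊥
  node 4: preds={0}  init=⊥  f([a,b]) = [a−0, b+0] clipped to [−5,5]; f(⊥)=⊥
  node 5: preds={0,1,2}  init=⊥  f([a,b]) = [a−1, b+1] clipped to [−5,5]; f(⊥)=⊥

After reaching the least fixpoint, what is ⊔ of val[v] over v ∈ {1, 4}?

[-5,5]

Worklist (41 pops):
  #1 pop 0: in=[-4,-3] → [-2,-1] (was ⊥); enqueue []
  #2 pop 1: in=[-4,-1] → [-5,-2] (was ⊥); enqueue []
  #3 pop 2: in=[-5,-2] → [-5,-3] (was [-4,-3]); enqueue [0,1]
  #4 pop 3: in=[-2,-1] → [-3,0] (was ⊥); enqueue [2]
  #5 pop 4: in=[-2,-1] → [-2,-1] (was ⊥); enqueue [3]
  #6 pop 5: in=[-5,-1] → [-5,0] (was ⊥); enqueue []
  #7 pop 0: in=[-5,-3] → [-3,-1] (was [-2,-1]); enqueue [4,5]
  #8 pop 1: in=[-5,0] → [-5,-1] (was [-5,-2]); enqueue []
  #9 pop 2: in=[-5,0] → [-5,-1] (was [-5,-3]); enqueue [0,1]
  #10 pop 3: in=[-3,-1] → [-4,0] (was [-3,0]); enqueue [2]
  #11 pop 4: in=[-3,-1] → [-3,-1] (was [-2,-1]); enqueue [3]
  #12 pop 5: in=[-5,-1] → [-5,0] (no change)
  #13 pop 0: in=[-5,-1] → [-3,1] (was [-3,-1]); enqueue [4,5]
  #14 pop 1: in=[-5,1] → [-5,0] (was [-5,-1]); enqueue []
  #15 pop 2: in=[-5,0] → [-5,-1] (no change)
  #16 pop 3: in=[-3,1] → [-4,2] (was [-4,0]); enqueue [1,2]
  #17 pop 4: in=[-3,1] → [-3,1] (was [-3,-1]); enqueue [3]
  #18 pop 5: in=[-5,1] → [-5,2] (was [-5,0]); enqueue []
  #19 pop 1: in=[-5,2] → [-5,1] (was [-5,0]); enqueue [5]
  #20 pop 2: in=[-5,2] → [-5,1] (was [-5,-1]); enqueue [0,1]
  #21 pop 3: in=[-3,1] → [-4,2] (no change)
  #22 pop 5: in=[-5,1] → [-5,2] (no change)
  #23 pop 0: in=[-5,1] → [-3,3] (was [-3,1]); enqueue [3,4,5]
  #24 pop 1: in=[-5,3] → [-5,2] (was [-5,1]); enqueue [2]
  #25 pop 3: in=[-3,3] → [-4,4] (was [-4,2]); enqueue [1]
  #26 pop 4: in=[-3,3] → [-3,3] (was [-3,1]); enqueue [3]
  #27 pop 5: in=[-5,3] → [-5,4] (was [-5,2]); enqueue []
  #28 pop 2: in=[-5,4] → [-5,3] (was [-5,1]); enqueue [0,5]
  #29 pop 1: in=[-5,4] → [-5,3] (was [-5,2]); enqueue [2]
  #30 pop 3: in=[-3,3] → [-4,4] (no change)
  #31 pop 0: in=[-5,3] → [-3,5] (was [-3,3]); enqueue [1,3,4]
  #32 pop 5: in=[-5,5] → [-5,5] (was [-5,4]); enqueue []
  #33 pop 2: in=[-5,5] → [-5,4] (was [-5,3]); enqueue [0,5]
  #34 pop 1: in=[-5,5] → [-5,4] (was [-5,3]); enqueue [2]
  #35 pop 3: in=[-3,5] → [-4,5] (was [-4,4]); enqueue [1]
  #36 pop 4: in=[-3,5] → [-3,5] (was [-3,3]); enqueue [3]
  #37 pop 0: in=[-5,4] → [-3,5] (no change)
  #38 pop 5: in=[-5,5] → [-5,5] (no change)
  #39 pop 2: in=[-5,5] → [-5,4] (no change)
  #40 pop 1: in=[-5,5] → [-5,4] (no change)
  #41 pop 3: in=[-3,5] → [-4,5] (no change)

Fixpoint:
  val[0] = [-3,5]
  val[1] = [-5,4]
  val[2] = [-5,4]
  val[3] = [-4,5]
  val[4] = [-3,5]
  val[5] = [-5,5]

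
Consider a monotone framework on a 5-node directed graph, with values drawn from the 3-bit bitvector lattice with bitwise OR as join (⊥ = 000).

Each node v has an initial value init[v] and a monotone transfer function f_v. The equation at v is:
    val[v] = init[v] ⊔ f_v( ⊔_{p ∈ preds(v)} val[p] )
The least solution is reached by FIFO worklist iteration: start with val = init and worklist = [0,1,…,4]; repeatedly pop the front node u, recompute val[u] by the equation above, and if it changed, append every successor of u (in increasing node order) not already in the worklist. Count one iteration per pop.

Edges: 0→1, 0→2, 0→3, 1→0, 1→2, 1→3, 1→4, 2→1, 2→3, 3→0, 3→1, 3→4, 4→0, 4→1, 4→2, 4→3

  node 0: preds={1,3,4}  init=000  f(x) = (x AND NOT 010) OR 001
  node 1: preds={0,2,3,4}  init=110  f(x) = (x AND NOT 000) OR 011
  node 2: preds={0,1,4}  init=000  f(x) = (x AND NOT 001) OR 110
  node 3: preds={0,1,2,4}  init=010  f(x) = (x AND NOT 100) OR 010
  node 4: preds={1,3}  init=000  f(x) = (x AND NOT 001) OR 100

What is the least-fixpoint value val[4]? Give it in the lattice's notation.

110

Worklist (9 pops):
  #1 pop 0: in=110 → 101 (was 000); enqueue []
  #2 pop 1: in=111 → 111 (was 110); enqueue [0]
  #3 pop 2: in=111 → 110 (was 000); enqueue [1]
  #4 pop 3: in=111 → 011 (was 010); enqueue []
  #5 pop 4: in=111 → 110 (was 000); enqueue [2,3]
  #6 pop 0: in=111 → 101 (no change)
  #7 pop 1: in=111 → 111 (no change)
  #8 pop 2: in=111 → 110 (no change)
  #9 pop 3: in=111 → 011 (no change)

Fixpoint:
  val[0] = 101
  val[1] = 111
  val[2] = 110
  val[3] = 011
  val[4] = 110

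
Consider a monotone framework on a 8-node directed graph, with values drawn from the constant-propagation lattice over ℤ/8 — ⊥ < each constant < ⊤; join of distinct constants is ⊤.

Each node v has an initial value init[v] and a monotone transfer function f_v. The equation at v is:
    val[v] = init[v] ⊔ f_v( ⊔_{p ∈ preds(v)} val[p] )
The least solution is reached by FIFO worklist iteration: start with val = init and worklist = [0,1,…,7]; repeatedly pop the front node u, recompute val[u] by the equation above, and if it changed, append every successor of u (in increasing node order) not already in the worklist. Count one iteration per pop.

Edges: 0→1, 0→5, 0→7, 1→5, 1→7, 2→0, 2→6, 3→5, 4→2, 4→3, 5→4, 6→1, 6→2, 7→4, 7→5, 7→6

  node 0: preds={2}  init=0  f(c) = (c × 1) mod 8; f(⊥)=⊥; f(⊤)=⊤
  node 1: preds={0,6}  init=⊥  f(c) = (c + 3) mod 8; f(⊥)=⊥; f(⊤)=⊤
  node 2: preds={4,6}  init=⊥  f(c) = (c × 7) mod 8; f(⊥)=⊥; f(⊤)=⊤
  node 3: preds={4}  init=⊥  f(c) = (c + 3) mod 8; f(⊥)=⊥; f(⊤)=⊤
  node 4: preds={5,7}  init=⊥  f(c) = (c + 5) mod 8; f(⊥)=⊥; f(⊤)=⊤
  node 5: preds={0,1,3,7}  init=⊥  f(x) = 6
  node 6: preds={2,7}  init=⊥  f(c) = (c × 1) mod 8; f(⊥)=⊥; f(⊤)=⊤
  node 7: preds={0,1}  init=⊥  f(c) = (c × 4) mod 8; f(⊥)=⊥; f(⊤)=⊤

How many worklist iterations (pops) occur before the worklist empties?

19

Worklist (19 pops):
  #1 pop 0: in=⊥ → 0 (no change)
  #2 pop 1: in=0 → 3 (was ⊥); enqueue []
  #3 pop 2: in=⊥ → ⊥ (no change)
  #4 pop 3: in=⊥ → ⊥ (no change)
  #5 pop 4: in=⊥ → ⊥ (no change)
  #6 pop 5: in=⊤ → 6 (was ⊥); enqueue [4]
  #7 pop 6: in=⊥ → ⊥ (no change)
  #8 pop 7: in=⊤ → ⊤ (was ⊥); enqueue [5,6]
  #9 pop 4: in=⊤ → ⊤ (was ⊥); enqueue [2,3]
  #10 pop 5: in=⊤ → 6 (no change)
  #11 pop 6: in=⊤ → ⊤ (was ⊥); enqueue [1]
  #12 pop 2: in=⊤ → ⊤ (was ⊥); enqueue [0,6]
  #13 pop 3: in=⊤ → ⊤ (was ⊥); enqueue [5]
  #14 pop 1: in=⊤ → ⊤ (was 3); enqueue [7]
  #15 pop 0: in=⊤ → ⊤ (was 0); enqueue [1]
  #16 pop 6: in=⊤ → ⊤ (no change)
  #17 pop 5: in=⊤ → 6 (no change)
  #18 pop 7: in=⊤ → ⊤ (no change)
  #19 pop 1: in=⊤ → ⊤ (no change)

Fixpoint:
  val[0] = ⊤
  val[1] = ⊤
  val[2] = ⊤
  val[3] = ⊤
  val[4] = ⊤
  val[5] = 6
  val[6] = ⊤
  val[7] = ⊤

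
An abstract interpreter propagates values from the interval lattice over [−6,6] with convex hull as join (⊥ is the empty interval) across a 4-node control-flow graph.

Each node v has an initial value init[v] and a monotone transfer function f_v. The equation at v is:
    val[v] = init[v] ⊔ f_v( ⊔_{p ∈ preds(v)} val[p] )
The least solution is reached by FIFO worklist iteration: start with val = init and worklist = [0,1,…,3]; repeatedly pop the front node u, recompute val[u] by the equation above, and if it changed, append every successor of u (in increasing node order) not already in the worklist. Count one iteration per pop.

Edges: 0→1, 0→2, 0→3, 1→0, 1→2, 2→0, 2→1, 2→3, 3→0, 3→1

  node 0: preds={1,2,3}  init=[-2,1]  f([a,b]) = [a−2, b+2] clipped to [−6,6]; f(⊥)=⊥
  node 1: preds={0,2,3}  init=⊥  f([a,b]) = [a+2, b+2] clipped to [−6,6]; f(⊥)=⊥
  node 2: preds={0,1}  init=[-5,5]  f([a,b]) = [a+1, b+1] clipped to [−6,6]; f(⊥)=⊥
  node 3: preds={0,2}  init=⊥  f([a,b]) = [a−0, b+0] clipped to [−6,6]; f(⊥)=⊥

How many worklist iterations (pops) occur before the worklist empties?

6

Trace (6 dequeues):
  [1] u=0 | in [-5,5] | out [-6,6] | prev [-2,1] | push {}
  [2] u=1 | in [-6,6] | out [-4,6] | prev ⊥ | push {0}
  [3] u=2 | in [-6,6] | out [-5,6] | prev [-5,5] | push {1}
  [4] u=3 | in [-6,6] | out [-6,6] | prev ⊥ | push {}
  [5] u=0 | in [-6,6] | out [-6,6] | ==
  [6] u=1 | in [-6,6] | out [-4,6] | ==

Converged values:
  [0] [-6,6]
  [1] [-4,6]
  [2] [-5,6]
  [3] [-6,6]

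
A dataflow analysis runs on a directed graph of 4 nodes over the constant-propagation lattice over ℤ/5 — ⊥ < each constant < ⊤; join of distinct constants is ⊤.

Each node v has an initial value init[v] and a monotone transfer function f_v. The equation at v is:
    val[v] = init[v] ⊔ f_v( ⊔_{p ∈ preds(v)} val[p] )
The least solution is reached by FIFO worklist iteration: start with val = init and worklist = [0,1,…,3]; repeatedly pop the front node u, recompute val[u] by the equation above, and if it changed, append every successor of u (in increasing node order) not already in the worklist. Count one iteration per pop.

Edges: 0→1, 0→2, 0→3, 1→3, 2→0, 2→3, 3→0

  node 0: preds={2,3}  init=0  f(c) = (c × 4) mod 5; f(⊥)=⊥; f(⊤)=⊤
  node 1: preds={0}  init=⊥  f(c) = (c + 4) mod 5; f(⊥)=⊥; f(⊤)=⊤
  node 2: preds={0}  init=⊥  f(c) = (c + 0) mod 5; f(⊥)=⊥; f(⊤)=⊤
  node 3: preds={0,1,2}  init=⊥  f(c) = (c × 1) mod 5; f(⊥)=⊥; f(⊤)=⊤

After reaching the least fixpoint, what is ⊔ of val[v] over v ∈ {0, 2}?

⊤

Worklist (9 pops):
  #1 pop 0: in=⊥ → 0 (no change)
  #2 pop 1: in=0 → 4 (was ⊥); enqueue []
  #3 pop 2: in=0 → 0 (was ⊥); enqueue [0]
  #4 pop 3: in=⊤ → ⊤ (was ⊥); enqueue []
  #5 pop 0: in=⊤ → ⊤ (was 0); enqueue [1,2,3]
  #6 pop 1: in=⊤ → ⊤ (was 4); enqueue []
  #7 pop 2: in=⊤ → ⊤ (was 0); enqueue [0]
  #8 pop 3: in=⊤ → ⊤ (no change)
  #9 pop 0: in=⊤ → ⊤ (no change)

Fixpoint:
  val[0] = ⊤
  val[1] = ⊤
  val[2] = ⊤
  val[3] = ⊤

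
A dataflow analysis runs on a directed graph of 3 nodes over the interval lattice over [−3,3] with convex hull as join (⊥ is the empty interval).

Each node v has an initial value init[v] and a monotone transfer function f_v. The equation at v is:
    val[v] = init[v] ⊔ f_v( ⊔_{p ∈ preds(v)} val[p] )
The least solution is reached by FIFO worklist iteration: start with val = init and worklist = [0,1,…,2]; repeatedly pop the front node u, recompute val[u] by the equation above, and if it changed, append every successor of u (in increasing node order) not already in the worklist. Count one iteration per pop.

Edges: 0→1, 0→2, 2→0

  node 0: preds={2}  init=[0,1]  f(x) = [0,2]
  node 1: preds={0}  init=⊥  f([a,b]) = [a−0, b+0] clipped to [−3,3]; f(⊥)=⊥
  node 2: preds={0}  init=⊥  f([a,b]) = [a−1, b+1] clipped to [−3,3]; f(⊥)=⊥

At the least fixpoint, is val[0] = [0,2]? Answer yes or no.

Trace (4 dequeues):
  [1] u=0 | in ⊥ | out [0,2] | prev [0,1] | push {}
  [2] u=1 | in [0,2] | out [0,2] | prev ⊥ | push {}
  [3] u=2 | in [0,2] | out [-1,3] | prev ⊥ | push {0}
  [4] u=0 | in [-1,3] | out [0,2] | ==

Converged values:
  [0] [0,2]
  [1] [0,2]
  [2] [-1,3]

yes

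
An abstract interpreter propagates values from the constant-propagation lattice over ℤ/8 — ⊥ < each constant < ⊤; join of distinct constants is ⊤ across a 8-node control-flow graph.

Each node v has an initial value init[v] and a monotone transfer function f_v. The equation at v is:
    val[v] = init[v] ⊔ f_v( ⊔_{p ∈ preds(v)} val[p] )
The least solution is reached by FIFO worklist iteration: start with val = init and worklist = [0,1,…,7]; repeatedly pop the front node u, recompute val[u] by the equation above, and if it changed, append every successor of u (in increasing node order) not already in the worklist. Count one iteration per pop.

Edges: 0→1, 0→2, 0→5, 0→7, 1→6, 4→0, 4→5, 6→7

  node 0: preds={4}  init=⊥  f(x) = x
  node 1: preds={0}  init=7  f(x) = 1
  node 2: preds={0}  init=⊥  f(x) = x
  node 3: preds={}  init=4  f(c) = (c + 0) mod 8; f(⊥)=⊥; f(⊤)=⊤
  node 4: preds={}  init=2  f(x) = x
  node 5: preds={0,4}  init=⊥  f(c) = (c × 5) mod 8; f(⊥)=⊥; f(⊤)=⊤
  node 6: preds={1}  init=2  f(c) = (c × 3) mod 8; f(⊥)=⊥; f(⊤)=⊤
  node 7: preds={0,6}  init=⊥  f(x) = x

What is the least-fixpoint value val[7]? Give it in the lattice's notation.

Iteration log — 8 steps:
  step 1. node 0  ⊔preds=2  new=2  old=⊥  +wl: 
  step 2. node 1  ⊔preds=2  new=⊤  old=7  +wl: 
  step 3. node 2  ⊔preds=2  new=2  old=⊥  +wl: 
  step 4. node 3  ⊔preds=⊥  new=4  stable
  step 5. node 4  ⊔preds=⊥  new=2  stable
  step 6. node 5  ⊔preds=2  new=2  old=⊥  +wl: 
  step 7. node 6  ⊔preds=⊤  new=⊤  old=2  +wl: 
  step 8. node 7  ⊔preds=⊤  new=⊤  old=⊥  +wl: 

Least fixpoint reached:
  node 0: 2
  node 1: ⊤
  node 2: 2
  node 3: 4
  node 4: 2
  node 5: 2
  node 6: ⊤
  node 7: ⊤

⊤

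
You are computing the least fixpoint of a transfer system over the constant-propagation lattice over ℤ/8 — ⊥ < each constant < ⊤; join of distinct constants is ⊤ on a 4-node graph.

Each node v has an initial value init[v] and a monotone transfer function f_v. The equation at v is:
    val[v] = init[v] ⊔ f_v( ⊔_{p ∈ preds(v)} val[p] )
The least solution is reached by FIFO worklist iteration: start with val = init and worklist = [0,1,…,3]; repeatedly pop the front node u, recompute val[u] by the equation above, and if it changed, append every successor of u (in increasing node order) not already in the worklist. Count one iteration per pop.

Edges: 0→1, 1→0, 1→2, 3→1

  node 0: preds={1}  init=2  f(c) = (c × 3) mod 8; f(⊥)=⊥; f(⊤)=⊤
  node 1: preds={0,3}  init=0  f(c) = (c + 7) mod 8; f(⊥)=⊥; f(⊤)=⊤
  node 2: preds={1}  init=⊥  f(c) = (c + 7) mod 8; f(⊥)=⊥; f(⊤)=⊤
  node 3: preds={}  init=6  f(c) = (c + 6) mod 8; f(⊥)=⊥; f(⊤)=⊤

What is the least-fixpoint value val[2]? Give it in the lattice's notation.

⊤

Trace (5 dequeues):
  [1] u=0 | in 0 | out ⊤ | prev 2 | push {}
  [2] u=1 | in ⊤ | out ⊤ | prev 0 | push {0}
  [3] u=2 | in ⊤ | out ⊤ | prev ⊥ | push {}
  [4] u=3 | in ⊥ | out 6 | ==
  [5] u=0 | in ⊤ | out ⊤ | ==

Converged values:
  [0] ⊤
  [1] ⊤
  [2] ⊤
  [3] 6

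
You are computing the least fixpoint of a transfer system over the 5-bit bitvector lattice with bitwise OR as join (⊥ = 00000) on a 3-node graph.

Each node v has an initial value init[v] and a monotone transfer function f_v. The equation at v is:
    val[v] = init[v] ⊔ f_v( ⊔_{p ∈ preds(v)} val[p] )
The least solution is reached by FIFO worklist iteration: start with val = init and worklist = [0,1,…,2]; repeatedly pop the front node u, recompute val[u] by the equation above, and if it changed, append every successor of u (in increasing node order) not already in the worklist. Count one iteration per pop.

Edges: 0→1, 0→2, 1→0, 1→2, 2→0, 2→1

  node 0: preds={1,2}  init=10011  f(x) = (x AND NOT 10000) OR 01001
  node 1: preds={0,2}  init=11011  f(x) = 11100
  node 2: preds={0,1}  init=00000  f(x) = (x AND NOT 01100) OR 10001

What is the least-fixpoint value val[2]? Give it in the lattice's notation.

10011

Worklist (6 pops):
  #1 pop 0: in=11011 → 11011 (was 10011); enqueue []
  #2 pop 1: in=11011 → 11111 (was 11011); enqueue [0]
  #3 pop 2: in=11111 → 10011 (was 00000); enqueue [1]
  #4 pop 0: in=11111 → 11111 (was 11011); enqueue [2]
  #5 pop 1: in=11111 → 11111 (no change)
  #6 pop 2: in=11111 → 10011 (no change)

Fixpoint:
  val[0] = 11111
  val[1] = 11111
  val[2] = 10011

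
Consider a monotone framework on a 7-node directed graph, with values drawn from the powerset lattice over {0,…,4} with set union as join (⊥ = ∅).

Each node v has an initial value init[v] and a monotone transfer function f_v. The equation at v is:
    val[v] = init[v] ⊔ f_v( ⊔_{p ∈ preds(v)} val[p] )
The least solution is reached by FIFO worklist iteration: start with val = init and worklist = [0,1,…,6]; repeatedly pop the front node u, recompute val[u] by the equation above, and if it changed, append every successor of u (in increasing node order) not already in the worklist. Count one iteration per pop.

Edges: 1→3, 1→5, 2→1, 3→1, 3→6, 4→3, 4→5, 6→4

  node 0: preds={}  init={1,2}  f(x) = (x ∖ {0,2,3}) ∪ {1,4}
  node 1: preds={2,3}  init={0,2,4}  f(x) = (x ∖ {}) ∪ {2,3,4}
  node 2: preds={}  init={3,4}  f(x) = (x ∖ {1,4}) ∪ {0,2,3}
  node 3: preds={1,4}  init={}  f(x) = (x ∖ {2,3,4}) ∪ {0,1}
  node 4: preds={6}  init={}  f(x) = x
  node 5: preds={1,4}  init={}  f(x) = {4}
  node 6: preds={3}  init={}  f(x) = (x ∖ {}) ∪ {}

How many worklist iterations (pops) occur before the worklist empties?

Iteration log — 11 steps:
  step 1. node 0  ⊔preds={}  new={1,2,4}  old={1,2}  +wl: 
  step 2. node 1  ⊔preds={3,4}  new={0,2,3,4}  old={0,2,4}  +wl: 
  step 3. node 2  ⊔preds={}  new={0,2,3,4}  old={3,4}  +wl: 1
  step 4. node 3  ⊔preds={0,2,3,4}  new={0,1}  old={}  +wl: 
  step 5. node 4  ⊔preds={}  new={}  stable
  step 6. node 5  ⊔preds={0,2,3,4}  new={4}  old={}  +wl: 
  step 7. node 6  ⊔preds={0,1}  new={0,1}  old={}  +wl: 4
  step 8. node 1  ⊔preds={0,1,2,3,4}  new={0,1,2,3,4}  old={0,2,3,4}  +wl: 3,5
  step 9. node 4  ⊔preds={0,1}  new={0,1}  old={}  +wl: 
  step 10. node 3  ⊔preds={0,1,2,3,4}  new={0,1}  stable
  step 11. node 5  ⊔preds={0,1,2,3,4}  new={4}  stable

Least fixpoint reached:
  node 0: {1,2,4}
  node 1: {0,1,2,3,4}
  node 2: {0,2,3,4}
  node 3: {0,1}
  node 4: {0,1}
  node 5: {4}
  node 6: {0,1}

11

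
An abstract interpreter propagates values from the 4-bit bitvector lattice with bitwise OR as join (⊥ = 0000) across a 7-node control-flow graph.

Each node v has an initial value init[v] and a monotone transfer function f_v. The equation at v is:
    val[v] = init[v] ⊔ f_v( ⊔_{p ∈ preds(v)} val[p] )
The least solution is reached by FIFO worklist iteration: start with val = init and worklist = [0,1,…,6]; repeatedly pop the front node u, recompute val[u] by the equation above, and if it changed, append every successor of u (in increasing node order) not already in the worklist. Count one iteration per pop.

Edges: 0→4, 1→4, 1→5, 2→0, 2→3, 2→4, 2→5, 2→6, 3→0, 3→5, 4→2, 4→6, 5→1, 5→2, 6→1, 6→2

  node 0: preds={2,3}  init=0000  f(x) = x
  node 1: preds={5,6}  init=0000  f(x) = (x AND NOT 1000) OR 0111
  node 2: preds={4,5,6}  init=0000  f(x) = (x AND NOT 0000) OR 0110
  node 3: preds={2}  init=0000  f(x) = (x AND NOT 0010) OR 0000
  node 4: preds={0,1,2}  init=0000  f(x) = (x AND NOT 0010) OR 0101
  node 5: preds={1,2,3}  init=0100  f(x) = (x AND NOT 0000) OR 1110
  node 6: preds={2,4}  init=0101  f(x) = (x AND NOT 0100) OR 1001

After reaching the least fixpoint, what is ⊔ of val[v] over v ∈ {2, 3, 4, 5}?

Trace (18 dequeues):
  [1] u=0 | in 0000 | out 0000 | ==
  [2] u=1 | in 0101 | out 0111 | prev 0000 | push {}
  [3] u=2 | in 0101 | out 0111 | prev 0000 | push {0}
  [4] u=3 | in 0111 | out 0101 | prev 0000 | push {}
  [5] u=4 | in 0111 | out 0101 | prev 0000 | push {2}
  [6] u=5 | in 0111 | out 1111 | prev 0100 | push {1}
  [7] u=6 | in 0111 | out 1111 | prev 0101 | push {}
  [8] u=0 | in 0111 | out 0111 | prev 0000 | push {4}
  [9] u=2 | in 1111 | out 1111 | prev 0111 | push {0,3,5,6}
  [10] u=1 | in 1111 | out 0111 | ==
  [11] u=4 | in 1111 | out 1101 | prev 0101 | push {2}
  [12] u=0 | in 1111 | out 1111 | prev 0111 | push {4}
  [13] u=3 | in 1111 | out 1101 | prev 0101 | push {0}
  [14] u=5 | in 1111 | out 1111 | ==
  [15] u=6 | in 1111 | out 1111 | ==
  [16] u=2 | in 1111 | out 1111 | ==
  [17] u=4 | in 1111 | out 1101 | ==
  [18] u=0 | in 1111 | out 1111 | ==

Converged values:
  [0] 1111
  [1] 0111
  [2] 1111
  [3] 1101
  [4] 1101
  [5] 1111
  [6] 1111

1111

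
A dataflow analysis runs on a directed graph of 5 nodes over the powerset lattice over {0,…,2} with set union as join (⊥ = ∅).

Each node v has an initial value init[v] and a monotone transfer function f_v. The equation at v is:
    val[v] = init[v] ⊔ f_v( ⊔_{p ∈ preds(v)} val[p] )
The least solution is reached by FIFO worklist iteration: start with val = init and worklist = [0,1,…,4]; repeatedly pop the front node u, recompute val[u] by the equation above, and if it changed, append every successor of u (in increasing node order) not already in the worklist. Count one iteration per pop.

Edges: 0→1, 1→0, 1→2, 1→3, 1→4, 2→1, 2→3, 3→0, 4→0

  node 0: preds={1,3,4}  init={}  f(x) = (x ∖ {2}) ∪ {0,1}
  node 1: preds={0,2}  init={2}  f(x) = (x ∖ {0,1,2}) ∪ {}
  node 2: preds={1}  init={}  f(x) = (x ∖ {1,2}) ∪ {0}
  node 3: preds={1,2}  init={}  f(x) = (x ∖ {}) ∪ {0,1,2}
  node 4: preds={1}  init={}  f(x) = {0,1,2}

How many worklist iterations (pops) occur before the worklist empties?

7

Iteration log — 7 steps:
  step 1. node 0  ⊔preds={2}  new={0,1}  old={}  +wl: 
  step 2. node 1  ⊔preds={0,1}  new={2}  stable
  step 3. node 2  ⊔preds={2}  new={0}  old={}  +wl: 1
  step 4. node 3  ⊔preds={0,2}  new={0,1,2}  old={}  +wl: 0
  step 5. node 4  ⊔preds={2}  new={0,1,2}  old={}  +wl: 
  step 6. node 1  ⊔preds={0,1}  new={2}  stable
  step 7. node 0  ⊔preds={0,1,2}  new={0,1}  stable

Least fixpoint reached:
  node 0: {0,1}
  node 1: {2}
  node 2: {0}
  node 3: {0,1,2}
  node 4: {0,1,2}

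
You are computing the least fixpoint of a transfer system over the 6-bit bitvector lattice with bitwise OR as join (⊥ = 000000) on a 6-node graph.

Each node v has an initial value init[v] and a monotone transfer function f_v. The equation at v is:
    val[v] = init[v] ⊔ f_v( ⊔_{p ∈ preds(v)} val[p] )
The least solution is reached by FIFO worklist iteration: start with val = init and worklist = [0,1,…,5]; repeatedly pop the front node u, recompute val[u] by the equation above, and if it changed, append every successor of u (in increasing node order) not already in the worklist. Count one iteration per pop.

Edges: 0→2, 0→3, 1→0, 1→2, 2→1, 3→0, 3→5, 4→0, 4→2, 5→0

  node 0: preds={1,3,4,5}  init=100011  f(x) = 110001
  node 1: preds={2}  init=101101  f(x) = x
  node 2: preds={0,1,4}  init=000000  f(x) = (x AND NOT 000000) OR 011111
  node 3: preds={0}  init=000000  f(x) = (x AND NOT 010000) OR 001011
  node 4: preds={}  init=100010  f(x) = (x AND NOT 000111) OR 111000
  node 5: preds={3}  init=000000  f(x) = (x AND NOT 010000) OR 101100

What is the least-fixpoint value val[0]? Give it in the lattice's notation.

110011

Iteration log — 9 steps:
  step 1. node 0  ⊔preds=101111  new=110011  old=100011  +wl: 
  step 2. node 1  ⊔preds=000000  new=101101  stable
  step 3. node 2  ⊔preds=111111  new=111111  old=000000  +wl: 1
  step 4. node 3  ⊔preds=110011  new=101011  old=000000  +wl: 0
  step 5. node 4  ⊔preds=000000  new=111010  old=100010  +wl: 2
  step 6. node 5  ⊔preds=101011  new=101111  old=000000  +wl: 
  step 7. node 1  ⊔preds=111111  new=111111  old=101101  +wl: 
  step 8. node 0  ⊔preds=111111  new=110011  stable
  step 9. node 2  ⊔preds=111111  new=111111  stable

Least fixpoint reached:
  node 0: 110011
  node 1: 111111
  node 2: 111111
  node 3: 101011
  node 4: 111010
  node 5: 101111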